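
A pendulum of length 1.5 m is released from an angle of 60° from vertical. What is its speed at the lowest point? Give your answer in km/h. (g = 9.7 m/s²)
h = L(1 − cosθ) = 1.5(1 − cos60°) = 0.75 m
v = √(2gh) = √(2·9.7·0.75) = 3.81445 m/s = 13.73 km/h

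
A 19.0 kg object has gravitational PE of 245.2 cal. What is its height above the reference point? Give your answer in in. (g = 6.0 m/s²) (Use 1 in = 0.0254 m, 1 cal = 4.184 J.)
Convert to SI: m = 19.0 kg, PE = 1025.92 J
h = PE/(mg) = 1025.92/(19.0·6.0) = 8.99927 m = 354.3 in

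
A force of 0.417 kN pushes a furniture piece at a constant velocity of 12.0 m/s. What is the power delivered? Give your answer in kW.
Convert to SI: F = 417.0 N, v = 12.0 m/s
P = Fv = (417.0)(12.0) = 5004.0 W = 5.004 kW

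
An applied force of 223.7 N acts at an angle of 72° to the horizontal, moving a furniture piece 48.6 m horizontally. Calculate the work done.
W = F·d·cosθ = (223.7)(48.6)cos(72°) = 3360 J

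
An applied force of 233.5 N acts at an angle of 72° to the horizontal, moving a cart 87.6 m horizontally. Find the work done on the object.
W = F·d·cosθ = (233.5)(87.6)cos(72°) = 6321 J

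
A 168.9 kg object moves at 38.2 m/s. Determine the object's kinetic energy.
KE = ½mv² = ½(168.9)(38.2)² = 123200 J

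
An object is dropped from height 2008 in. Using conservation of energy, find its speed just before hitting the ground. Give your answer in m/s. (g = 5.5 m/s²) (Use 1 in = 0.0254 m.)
Convert to SI: h = 51.0032 m
mgh = ½mv² ⇒ v = √(2gh) = √(2·5.5·51.0032) = 23.69 m/s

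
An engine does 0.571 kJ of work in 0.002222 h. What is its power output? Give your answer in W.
Convert to SI: W = 571.0 J, t = 7.9992 s
P = W/t = 571.0/7.9992 = 71.38 W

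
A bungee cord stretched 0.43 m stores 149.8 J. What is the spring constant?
k = 2·PE/x² = 2·149.8/(0.43)² = 1620 N/m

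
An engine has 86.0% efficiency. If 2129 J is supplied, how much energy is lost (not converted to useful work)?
W_lost = W_in(1 − η) = 2129·(1 − 0.86) = 298.1 J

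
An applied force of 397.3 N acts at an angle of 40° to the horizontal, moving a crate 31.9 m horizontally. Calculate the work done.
W = F·d·cosθ = (397.3)(31.9)cos(40°) = 9709 J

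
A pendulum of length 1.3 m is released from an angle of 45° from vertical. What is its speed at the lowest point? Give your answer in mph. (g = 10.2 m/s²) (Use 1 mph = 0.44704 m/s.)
h = L(1 − cosθ) = 1.3(1 − cos45°) = 0.380761 m
v = √(2gh) = √(2·10.2·0.380761) = 2.78703 m/s = 6.234 mph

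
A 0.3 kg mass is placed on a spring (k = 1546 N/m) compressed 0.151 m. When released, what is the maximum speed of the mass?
½kx² = ½mv² ⇒ v = x√(k/m) = (0.151)√(1546/0.3) = 10.84 m/s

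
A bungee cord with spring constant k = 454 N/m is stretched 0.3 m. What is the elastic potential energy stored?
PE = ½kx² = ½(454)(0.3)² = 20.43 J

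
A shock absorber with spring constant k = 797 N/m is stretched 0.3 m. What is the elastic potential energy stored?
PE = ½kx² = ½(797)(0.3)² = 35.87 J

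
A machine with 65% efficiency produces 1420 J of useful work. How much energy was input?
W_in = W_out/η = 1420/0.65 = 2185 J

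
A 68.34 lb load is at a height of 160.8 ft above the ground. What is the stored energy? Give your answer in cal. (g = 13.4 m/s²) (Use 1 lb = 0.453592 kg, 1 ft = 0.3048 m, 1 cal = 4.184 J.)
Convert to SI: m = 30.9985 kg, h = 49.0118 m
PE = mgh = (30.9985)(13.4)(49.0118) = 20358.5 J = 4866 cal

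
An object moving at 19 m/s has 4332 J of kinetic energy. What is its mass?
m = 2·KE/v² = 2·4332/(19)² = 24.0 kg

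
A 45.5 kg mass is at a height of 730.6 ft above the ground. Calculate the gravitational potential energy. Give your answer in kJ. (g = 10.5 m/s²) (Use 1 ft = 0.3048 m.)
Convert to SI: m = 45.5 kg, h = 222.687 m
PE = mgh = (45.5)(10.5)(222.687) = 106389 J = 106.4 kJ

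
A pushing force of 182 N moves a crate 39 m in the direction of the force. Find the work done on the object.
W = F·d = (182)(39) = 7098 J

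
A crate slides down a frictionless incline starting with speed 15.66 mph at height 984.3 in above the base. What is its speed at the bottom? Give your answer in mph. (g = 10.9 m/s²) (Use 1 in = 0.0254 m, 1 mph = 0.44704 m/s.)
Convert to SI: v₀ = 7.00065 m/s, h = 25.0012 m
½mv₀² + mgh = ½mv² ⇒ v = √(v₀² + 2gh) = √(7.00065² + 2·10.9·25.0012) = 24.3728 m/s = 54.52 mph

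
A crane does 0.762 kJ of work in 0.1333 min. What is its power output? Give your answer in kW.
Convert to SI: W = 762.0 J, t = 7.998 s
P = W/t = 762.0/7.998 = 95.2738 W = 0.09527 kW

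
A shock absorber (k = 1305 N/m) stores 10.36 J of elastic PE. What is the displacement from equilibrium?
x = √(2·PE/k) = √(2·10.36/1305) = 0.126 m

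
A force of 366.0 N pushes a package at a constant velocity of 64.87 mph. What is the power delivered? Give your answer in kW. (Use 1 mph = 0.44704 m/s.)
Convert to SI: F = 366.0 N, v = 28.9995 m/s
P = Fv = (366.0)(28.9995) = 10613.8 W = 10.61 kW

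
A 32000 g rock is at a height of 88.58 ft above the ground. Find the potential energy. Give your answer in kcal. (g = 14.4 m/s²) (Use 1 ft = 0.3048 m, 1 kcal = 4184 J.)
Convert to SI: m = 32.0 kg, h = 26.9992 m
PE = mgh = (32.0)(14.4)(26.9992) = 12441.2 J = 2.974 kcal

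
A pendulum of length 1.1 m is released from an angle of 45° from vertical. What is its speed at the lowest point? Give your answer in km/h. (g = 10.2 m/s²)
h = L(1 − cosθ) = 1.1(1 − cos45°) = 0.322183 m
v = √(2gh) = √(2·10.2·0.322183) = 2.56369 m/s = 9.229 km/h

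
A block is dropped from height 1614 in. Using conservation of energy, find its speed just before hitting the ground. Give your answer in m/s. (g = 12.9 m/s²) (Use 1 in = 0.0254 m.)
Convert to SI: h = 40.9956 m
mgh = ½mv² ⇒ v = √(2gh) = √(2·12.9·40.9956) = 32.52 m/s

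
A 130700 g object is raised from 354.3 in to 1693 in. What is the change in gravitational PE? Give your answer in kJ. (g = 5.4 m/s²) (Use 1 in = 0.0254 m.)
Convert to SI: m = 130.7 kg, Δh = 34.003 m
ΔPE = mgΔh = (130.7)(5.4)(34.003) = 23998.6 J = 24.0 kJ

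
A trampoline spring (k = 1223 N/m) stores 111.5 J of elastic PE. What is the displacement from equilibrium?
x = √(2·PE/k) = √(2·111.5/1223) = 0.427 m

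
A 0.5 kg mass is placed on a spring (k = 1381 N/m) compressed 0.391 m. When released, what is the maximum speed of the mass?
½kx² = ½mv² ⇒ v = x√(k/m) = (0.391)√(1381/0.5) = 20.55 m/s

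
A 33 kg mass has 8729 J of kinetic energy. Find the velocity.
v = √(2·KE/m) = √(2·8729/33) = 23.0 m/s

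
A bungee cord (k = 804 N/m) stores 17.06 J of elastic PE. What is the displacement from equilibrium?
x = √(2·PE/k) = √(2·17.06/804) = 0.206 m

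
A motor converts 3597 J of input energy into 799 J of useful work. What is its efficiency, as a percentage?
η = W_out/W_in = 799/3597 = 22.21%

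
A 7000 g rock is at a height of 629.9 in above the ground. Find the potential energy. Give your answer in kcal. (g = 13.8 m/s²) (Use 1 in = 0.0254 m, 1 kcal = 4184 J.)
Convert to SI: m = 7.0 kg, h = 15.9995 m
PE = mgh = (7.0)(13.8)(15.9995) = 1545.55 J = 0.3694 kcal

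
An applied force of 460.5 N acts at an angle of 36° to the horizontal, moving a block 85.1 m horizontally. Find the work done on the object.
W = F·d·cosθ = (460.5)(85.1)cos(36°) = 31700 J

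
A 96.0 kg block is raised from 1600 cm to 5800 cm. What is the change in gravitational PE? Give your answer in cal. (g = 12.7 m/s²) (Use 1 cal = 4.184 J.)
Convert to SI: m = 96.0 kg, Δh = 42.0 m
ΔPE = mgΔh = (96.0)(12.7)(42.0) = 51206.4 J = 12240 cal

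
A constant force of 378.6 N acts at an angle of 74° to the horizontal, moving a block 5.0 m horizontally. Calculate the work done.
W = F·d·cosθ = (378.6)(5.0)cos(74°) = 521.8 J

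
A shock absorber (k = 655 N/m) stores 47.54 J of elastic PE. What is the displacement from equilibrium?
x = √(2·PE/k) = √(2·47.54/655) = 0.381 m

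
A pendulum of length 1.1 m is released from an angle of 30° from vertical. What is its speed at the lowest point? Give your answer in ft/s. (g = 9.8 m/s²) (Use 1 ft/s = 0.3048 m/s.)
h = L(1 − cosθ) = 1.1(1 − cos30°) = 0.147372 m
v = √(2gh) = √(2·9.8·0.147372) = 1.69956 m/s = 5.576 ft/s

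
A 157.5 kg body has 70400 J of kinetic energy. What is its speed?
v = √(2·KE/m) = √(2·70400/157.5) = 29.9 m/s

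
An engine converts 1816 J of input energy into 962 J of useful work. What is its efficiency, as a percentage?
η = W_out/W_in = 962/1816 = 52.97%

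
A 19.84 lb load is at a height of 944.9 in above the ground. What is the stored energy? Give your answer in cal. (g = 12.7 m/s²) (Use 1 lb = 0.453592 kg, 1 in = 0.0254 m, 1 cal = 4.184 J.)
Convert to SI: m = 8.99927 kg, h = 24.0005 m
PE = mgh = (8.99927)(12.7)(24.0005) = 2743.03 J = 655.6 cal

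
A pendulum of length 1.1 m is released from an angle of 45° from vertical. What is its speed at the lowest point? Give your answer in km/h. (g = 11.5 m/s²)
h = L(1 − cosθ) = 1.1(1 − cos45°) = 0.322183 m
v = √(2gh) = √(2·11.5·0.322183) = 2.72217 m/s = 9.8 km/h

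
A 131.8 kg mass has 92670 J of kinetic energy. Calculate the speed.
v = √(2·KE/m) = √(2·92670/131.8) = 37.5 m/s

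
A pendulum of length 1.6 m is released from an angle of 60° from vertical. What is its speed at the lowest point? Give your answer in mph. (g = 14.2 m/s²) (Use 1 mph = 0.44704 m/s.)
h = L(1 − cosθ) = 1.6(1 − cos60°) = 0.8 m
v = √(2gh) = √(2·14.2·0.8) = 4.76655 m/s = 10.66 mph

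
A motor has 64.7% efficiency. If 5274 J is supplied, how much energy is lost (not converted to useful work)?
W_lost = W_in(1 − η) = 5274·(1 − 0.647) = 1862 J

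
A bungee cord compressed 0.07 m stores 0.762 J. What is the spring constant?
k = 2·PE/x² = 2·0.762/(0.07)² = 311.0 N/m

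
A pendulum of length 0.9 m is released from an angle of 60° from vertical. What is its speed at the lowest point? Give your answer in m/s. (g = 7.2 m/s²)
h = L(1 − cosθ) = 0.9(1 − cos60°) = 0.45 m
v = √(2gh) = √(2·7.2·0.45) = 2.546 m/s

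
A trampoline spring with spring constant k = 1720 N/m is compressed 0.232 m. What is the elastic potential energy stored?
PE = ½kx² = ½(1720)(0.232)² = 46.29 J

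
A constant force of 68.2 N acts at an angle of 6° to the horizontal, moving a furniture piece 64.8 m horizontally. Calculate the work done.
W = F·d·cosθ = (68.2)(64.8)cos(6°) = 4395 J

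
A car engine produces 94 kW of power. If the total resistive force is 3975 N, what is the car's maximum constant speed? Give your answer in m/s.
P = Fv ⇒ v = P/F = 94000 W/3975.0 N = 23.65 m/s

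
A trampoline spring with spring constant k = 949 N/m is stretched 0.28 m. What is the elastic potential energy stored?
PE = ½kx² = ½(949)(0.28)² = 37.2 J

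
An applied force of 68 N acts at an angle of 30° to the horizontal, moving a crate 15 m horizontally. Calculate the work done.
W = F·d·cosθ = (68)(15)cos(30°) = 883.3 J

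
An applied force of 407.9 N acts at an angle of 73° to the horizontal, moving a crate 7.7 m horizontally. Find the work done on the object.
W = F·d·cosθ = (407.9)(7.7)cos(73°) = 918.3 J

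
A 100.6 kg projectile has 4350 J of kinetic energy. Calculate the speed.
v = √(2·KE/m) = √(2·4350/100.6) = 9.3 m/s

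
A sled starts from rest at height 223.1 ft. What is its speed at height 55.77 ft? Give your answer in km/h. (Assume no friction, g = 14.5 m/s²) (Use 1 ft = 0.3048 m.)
Convert to SI: h₁−h₂ = 51.0022 m
mgh₁ = mgh₂ + ½mv² ⇒ v = √(2g(h₁−h₂)) = √(2·14.5·51.0022) = 38.4586 m/s = 138.5 km/h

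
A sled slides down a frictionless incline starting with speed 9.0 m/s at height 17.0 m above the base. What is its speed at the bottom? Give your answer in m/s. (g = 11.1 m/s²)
½mv₀² + mgh = ½mv² ⇒ v = √(v₀² + 2gh) = √(9.0² + 2·11.1·17.0) = 21.41 m/s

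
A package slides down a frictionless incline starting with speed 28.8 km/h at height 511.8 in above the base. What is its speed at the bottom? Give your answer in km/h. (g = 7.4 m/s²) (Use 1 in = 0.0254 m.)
Convert to SI: v₀ = 8.0 m/s, h = 12.9997 m
½mv₀² + mgh = ½mv² ⇒ v = √(v₀² + 2gh) = √(8.0² + 2·7.4·12.9997) = 16.0124 m/s = 57.64 km/h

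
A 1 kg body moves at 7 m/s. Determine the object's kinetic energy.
KE = ½mv² = ½(1)(7)² = 24.5 J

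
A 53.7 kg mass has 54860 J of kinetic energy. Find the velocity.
v = √(2·KE/m) = √(2·54860/53.7) = 45.2 m/s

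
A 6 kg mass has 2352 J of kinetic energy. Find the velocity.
v = √(2·KE/m) = √(2·2352/6) = 28.0 m/s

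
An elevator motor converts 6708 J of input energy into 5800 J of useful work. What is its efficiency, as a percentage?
η = W_out/W_in = 5800/6708 = 86.46%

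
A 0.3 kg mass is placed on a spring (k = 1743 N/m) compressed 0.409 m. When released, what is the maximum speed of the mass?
½kx² = ½mv² ⇒ v = x√(k/m) = (0.409)√(1743/0.3) = 31.18 m/s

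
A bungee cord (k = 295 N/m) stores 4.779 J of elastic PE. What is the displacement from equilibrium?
x = √(2·PE/k) = √(2·4.779/295) = 0.18 m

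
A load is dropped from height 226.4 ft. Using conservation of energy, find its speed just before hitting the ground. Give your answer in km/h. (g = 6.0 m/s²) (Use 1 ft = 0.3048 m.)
Convert to SI: h = 69.0067 m
mgh = ½mv² ⇒ v = √(2gh) = √(2·6.0·69.0067) = 28.7764 m/s = 103.6 km/h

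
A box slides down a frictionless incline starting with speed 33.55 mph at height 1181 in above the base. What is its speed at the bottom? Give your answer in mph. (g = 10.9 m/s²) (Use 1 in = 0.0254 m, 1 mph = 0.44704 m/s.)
Convert to SI: v₀ = 14.9982 m/s, h = 29.9974 m
½mv₀² + mgh = ½mv² ⇒ v = √(v₀² + 2gh) = √(14.9982² + 2·10.9·29.9974) = 29.6461 m/s = 66.32 mph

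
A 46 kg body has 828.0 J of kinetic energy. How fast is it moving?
v = √(2·KE/m) = √(2·828.0/46) = 6.0 m/s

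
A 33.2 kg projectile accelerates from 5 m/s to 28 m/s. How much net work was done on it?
W = ΔKE = ½m(v₂² − v₁²) = ½(33.2)(28² − 5²) = 12599.4 J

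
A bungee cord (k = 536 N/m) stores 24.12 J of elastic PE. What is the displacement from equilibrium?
x = √(2·PE/k) = √(2·24.12/536) = 0.3 m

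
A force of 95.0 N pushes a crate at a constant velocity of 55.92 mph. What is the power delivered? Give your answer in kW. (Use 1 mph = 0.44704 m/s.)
Convert to SI: F = 95.0 N, v = 24.9985 m/s
P = Fv = (95.0)(24.9985) = 2374.86 W = 2.375 kW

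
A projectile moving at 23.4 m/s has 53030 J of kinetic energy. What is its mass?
m = 2·KE/v² = 2·53030/(23.4)² = 193.7 kg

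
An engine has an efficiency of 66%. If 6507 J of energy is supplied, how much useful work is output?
W_out = η·W_in = 0.66·6507 = 4294.62 J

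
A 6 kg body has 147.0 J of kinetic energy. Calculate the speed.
v = √(2·KE/m) = √(2·147.0/6) = 7.0 m/s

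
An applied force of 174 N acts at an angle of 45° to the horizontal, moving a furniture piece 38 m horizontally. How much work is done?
W = F·d·cosθ = (174)(38)cos(45°) = 4675 J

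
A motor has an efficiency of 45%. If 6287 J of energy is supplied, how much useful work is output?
W_out = η·W_in = 0.45·6287 = 2829.15 J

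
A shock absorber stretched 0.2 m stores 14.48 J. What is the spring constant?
k = 2·PE/x² = 2·14.48/(0.2)² = 724.0 N/m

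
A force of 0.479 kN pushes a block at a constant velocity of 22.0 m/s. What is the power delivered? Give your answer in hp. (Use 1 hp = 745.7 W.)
Convert to SI: F = 479.0 N, v = 22.0 m/s
P = Fv = (479.0)(22.0) = 10538.0 W = 14.13 hp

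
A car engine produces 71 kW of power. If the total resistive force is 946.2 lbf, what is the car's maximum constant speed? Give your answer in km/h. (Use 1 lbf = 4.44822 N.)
Convert to SI: F = 4208.91 N
P = Fv ⇒ v = P/F = 71000 W/4208.91 N = 16.869 m/s = 60.73 km/h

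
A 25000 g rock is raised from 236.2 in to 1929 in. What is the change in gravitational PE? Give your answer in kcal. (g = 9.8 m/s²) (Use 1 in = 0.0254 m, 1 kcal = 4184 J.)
Convert to SI: m = 25.0 kg, Δh = 42.9971 m
ΔPE = mgΔh = (25.0)(9.8)(42.9971) = 10534.3 J = 2.518 kcal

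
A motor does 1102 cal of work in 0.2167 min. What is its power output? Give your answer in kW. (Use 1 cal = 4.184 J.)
Convert to SI: W = 4610.77 J, t = 13.002 s
P = W/t = 4610.77/13.002 = 354.62 W = 0.3546 kW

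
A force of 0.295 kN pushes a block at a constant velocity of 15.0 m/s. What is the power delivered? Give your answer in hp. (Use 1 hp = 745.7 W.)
Convert to SI: F = 295.0 N, v = 15.0 m/s
P = Fv = (295.0)(15.0) = 4425.0 W = 5.934 hp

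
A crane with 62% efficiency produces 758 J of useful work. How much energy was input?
W_in = W_out/η = 758/0.62 = 1223 J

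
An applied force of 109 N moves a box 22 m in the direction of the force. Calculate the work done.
W = F·d = (109)(22) = 2398 J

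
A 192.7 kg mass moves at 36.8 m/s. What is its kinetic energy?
KE = ½mv² = ½(192.7)(36.8)² = 130500 J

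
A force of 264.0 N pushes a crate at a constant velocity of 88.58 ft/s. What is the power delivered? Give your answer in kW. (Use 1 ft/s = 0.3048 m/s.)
Convert to SI: F = 264.0 N, v = 26.9992 m/s
P = Fv = (264.0)(26.9992) = 7127.78 W = 7.128 kW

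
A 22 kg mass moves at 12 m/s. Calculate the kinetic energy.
KE = ½mv² = ½(22)(12)² = 1584.0 J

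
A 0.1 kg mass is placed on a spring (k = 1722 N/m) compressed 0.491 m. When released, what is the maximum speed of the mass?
½kx² = ½mv² ⇒ v = x√(k/m) = (0.491)√(1722/0.1) = 64.43 m/s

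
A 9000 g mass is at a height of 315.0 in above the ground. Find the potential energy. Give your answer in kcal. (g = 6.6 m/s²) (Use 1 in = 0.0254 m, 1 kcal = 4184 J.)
Convert to SI: m = 9.0 kg, h = 8.001 m
PE = mgh = (9.0)(6.6)(8.001) = 475.259 J = 0.1136 kcal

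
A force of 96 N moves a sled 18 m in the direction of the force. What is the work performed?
W = F·d = (96)(18) = 1728 J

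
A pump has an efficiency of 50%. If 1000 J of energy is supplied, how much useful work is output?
W_out = η·W_in = 0.5·1000 = 500.0 J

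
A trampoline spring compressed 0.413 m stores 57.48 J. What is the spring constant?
k = 2·PE/x² = 2·57.48/(0.413)² = 674.0 N/m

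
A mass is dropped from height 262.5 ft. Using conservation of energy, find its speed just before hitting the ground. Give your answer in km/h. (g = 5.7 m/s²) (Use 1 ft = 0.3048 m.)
Convert to SI: h = 80.01 m
mgh = ½mv² ⇒ v = √(2gh) = √(2·5.7·80.01) = 30.2012 m/s = 108.7 km/h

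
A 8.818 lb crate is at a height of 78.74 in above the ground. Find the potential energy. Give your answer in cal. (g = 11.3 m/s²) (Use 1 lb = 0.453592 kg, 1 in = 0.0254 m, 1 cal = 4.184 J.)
Convert to SI: m = 3.99977 kg, h = 2.0 m
PE = mgh = (3.99977)(11.3)(2.0) = 90.3947 J = 21.6 cal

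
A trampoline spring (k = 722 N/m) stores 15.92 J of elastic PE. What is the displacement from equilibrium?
x = √(2·PE/k) = √(2·15.92/722) = 0.21 m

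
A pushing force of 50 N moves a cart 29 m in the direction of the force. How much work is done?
W = F·d = (50)(29) = 1450 J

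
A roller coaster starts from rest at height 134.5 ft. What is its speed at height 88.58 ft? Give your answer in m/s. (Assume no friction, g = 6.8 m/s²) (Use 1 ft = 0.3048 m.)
Convert to SI: h₁−h₂ = 13.9964 m
mgh₁ = mgh₂ + ½mv² ⇒ v = √(2g(h₁−h₂)) = √(2·6.8·13.9964) = 13.8 m/s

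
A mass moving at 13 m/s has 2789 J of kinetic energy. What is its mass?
m = 2·KE/v² = 2·2789/(13)² = 33.01 kg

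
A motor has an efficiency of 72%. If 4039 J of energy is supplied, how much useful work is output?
W_out = η·W_in = 0.72·4039 = 2908.08 J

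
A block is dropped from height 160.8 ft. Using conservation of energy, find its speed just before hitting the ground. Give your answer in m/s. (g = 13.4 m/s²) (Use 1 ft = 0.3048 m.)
Convert to SI: h = 49.0118 m
mgh = ½mv² ⇒ v = √(2gh) = √(2·13.4·49.0118) = 36.24 m/s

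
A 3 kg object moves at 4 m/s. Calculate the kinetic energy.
KE = ½mv² = ½(3)(4)² = 24.0 J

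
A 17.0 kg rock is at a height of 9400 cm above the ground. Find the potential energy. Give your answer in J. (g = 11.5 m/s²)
Convert to SI: m = 17.0 kg, h = 94.0 m
PE = mgh = (17.0)(11.5)(94.0) = 18380 J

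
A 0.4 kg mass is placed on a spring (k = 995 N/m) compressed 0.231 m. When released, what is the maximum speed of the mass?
½kx² = ½mv² ⇒ v = x√(k/m) = (0.231)√(995/0.4) = 11.52 m/s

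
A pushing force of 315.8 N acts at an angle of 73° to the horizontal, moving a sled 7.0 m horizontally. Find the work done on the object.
W = F·d·cosθ = (315.8)(7.0)cos(73°) = 646.3 J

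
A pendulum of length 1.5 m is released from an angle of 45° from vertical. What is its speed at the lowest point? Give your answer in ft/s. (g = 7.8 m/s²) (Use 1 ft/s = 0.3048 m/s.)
h = L(1 − cosθ) = 1.5(1 − cos45°) = 0.43934 m
v = √(2gh) = √(2·7.8·0.43934) = 2.61796 m/s = 8.589 ft/s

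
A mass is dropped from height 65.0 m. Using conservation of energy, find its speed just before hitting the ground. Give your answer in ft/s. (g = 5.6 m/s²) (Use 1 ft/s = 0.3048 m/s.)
mgh = ½mv² ⇒ v = √(2gh) = √(2·5.6·65.0) = 26.9815 m/s = 88.52 ft/s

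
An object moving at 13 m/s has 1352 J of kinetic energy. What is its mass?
m = 2·KE/v² = 2·1352/(13)² = 16.0 kg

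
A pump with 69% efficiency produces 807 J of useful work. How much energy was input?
W_in = W_out/η = 807/0.69 = 1170 J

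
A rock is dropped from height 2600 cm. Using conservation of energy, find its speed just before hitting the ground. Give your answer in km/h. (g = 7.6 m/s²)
Convert to SI: h = 26.0 m
mgh = ½mv² ⇒ v = √(2gh) = √(2·7.6·26.0) = 19.8796 m/s = 71.57 km/h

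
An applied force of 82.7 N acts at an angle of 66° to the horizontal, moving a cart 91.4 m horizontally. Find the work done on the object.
W = F·d·cosθ = (82.7)(91.4)cos(66°) = 3074 J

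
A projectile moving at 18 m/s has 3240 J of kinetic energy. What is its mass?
m = 2·KE/v² = 2·3240/(18)² = 20.0 kg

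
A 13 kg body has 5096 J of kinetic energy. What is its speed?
v = √(2·KE/m) = √(2·5096/13) = 28.0 m/s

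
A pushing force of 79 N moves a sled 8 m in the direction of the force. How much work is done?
W = F·d = (79)(8) = 632.0 J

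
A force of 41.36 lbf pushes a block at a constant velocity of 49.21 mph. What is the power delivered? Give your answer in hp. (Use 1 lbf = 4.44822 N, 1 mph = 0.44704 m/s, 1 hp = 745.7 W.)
Convert to SI: F = 183.978 N, v = 21.9988 m/s
P = Fv = (183.978)(21.9988) = 4047.31 W = 5.428 hp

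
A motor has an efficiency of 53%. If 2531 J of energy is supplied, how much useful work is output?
W_out = η·W_in = 0.53·2531 = 1341.43 J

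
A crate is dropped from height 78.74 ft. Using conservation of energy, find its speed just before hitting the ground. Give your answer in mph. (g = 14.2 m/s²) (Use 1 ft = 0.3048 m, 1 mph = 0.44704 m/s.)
Convert to SI: h = 24.0 m
mgh = ½mv² ⇒ v = √(2gh) = √(2·14.2·24.0) = 26.1074 m/s = 58.4 mph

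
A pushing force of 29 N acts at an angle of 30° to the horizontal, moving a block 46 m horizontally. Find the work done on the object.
W = F·d·cosθ = (29)(46)cos(30°) = 1155 J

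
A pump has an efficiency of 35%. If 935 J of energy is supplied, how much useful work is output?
W_out = η·W_in = 0.35·935 = 327.25 J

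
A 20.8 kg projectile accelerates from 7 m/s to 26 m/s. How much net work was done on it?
W = ΔKE = ½m(v₂² − v₁²) = ½(20.8)(26² − 7²) = 6520.8 J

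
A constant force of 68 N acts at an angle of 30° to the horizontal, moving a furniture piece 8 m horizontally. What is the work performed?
W = F·d·cosθ = (68)(8)cos(30°) = 471.1 J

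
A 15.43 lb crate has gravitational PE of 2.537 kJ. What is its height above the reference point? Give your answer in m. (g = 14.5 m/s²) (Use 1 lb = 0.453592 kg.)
Convert to SI: m = 6.99892 kg, PE = 2537.0 J
h = PE/(mg) = 2537.0/(6.99892·14.5) = 25.0 m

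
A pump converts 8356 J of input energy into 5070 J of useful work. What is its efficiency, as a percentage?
η = W_out/W_in = 5070/8356 = 60.67%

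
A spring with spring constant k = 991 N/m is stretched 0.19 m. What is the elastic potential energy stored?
PE = ½kx² = ½(991)(0.19)² = 17.89 J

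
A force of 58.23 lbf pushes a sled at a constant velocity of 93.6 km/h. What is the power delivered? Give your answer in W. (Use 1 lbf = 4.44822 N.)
Convert to SI: F = 259.02 N, v = 26.0 m/s
P = Fv = (259.02)(26.0) = 6735 W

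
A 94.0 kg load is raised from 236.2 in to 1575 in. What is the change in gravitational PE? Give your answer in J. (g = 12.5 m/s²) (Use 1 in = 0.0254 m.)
Convert to SI: m = 94.0 kg, Δh = 34.0055 m
ΔPE = mgΔh = (94.0)(12.5)(34.0055) = 39960 J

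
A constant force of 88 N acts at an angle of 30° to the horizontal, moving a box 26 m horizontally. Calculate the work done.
W = F·d·cosθ = (88)(26)cos(30°) = 1981 J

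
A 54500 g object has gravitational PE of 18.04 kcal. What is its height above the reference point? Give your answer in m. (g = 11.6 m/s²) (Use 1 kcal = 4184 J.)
Convert to SI: m = 54.5 kg, PE = 75479.4 J
h = PE/(mg) = 75479.4/(54.5·11.6) = 119.4 m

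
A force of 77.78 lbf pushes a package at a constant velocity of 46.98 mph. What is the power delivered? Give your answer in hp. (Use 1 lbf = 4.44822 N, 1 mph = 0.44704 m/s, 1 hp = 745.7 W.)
Convert to SI: F = 345.983 N, v = 21.0019 m/s
P = Fv = (345.983)(21.0019) = 7266.3 W = 9.744 hp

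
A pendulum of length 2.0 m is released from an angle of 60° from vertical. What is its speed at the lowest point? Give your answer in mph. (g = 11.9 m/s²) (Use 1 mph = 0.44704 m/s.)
h = L(1 − cosθ) = 2.0(1 − cos60°) = 1.0 m
v = √(2gh) = √(2·11.9·1.0) = 4.87852 m/s = 10.91 mph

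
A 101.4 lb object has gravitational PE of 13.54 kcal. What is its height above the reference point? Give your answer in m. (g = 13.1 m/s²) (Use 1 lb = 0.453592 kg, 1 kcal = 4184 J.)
Convert to SI: m = 45.9942 kg, PE = 56651.4 J
h = PE/(mg) = 56651.4/(45.9942·13.1) = 94.02 m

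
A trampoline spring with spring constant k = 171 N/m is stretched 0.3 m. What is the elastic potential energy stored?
PE = ½kx² = ½(171)(0.3)² = 7.695 J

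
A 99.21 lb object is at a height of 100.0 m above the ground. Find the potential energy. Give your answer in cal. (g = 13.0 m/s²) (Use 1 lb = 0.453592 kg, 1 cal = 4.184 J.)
Convert to SI: m = 45.0009 kg, h = 100.0 m
PE = mgh = (45.0009)(13.0)(100.0) = 58501.1 J = 13980 cal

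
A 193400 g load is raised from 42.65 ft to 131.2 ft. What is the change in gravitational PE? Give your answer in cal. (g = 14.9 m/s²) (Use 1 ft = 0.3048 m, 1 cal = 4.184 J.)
Convert to SI: m = 193.4 kg, Δh = 26.99 m
ΔPE = mgΔh = (193.4)(14.9)(26.99) = 77776.1 J = 18590 cal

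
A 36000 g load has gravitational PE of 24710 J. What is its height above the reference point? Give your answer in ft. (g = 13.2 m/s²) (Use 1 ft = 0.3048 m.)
Convert to SI: m = 36.0 kg, PE = 24710.0 J
h = PE/(mg) = 24710.0/(36.0·13.2) = 51.9992 m = 170.6 ft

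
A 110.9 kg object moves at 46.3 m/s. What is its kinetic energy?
KE = ½mv² = ½(110.9)(46.3)² = 118900 J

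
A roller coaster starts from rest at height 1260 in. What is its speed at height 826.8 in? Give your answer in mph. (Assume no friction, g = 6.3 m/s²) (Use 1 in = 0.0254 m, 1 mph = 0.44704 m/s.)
Convert to SI: h₁−h₂ = 11.0033 m
mgh₁ = mgh₂ + ½mv² ⇒ v = √(2g(h₁−h₂)) = √(2·6.3·11.0033) = 11.7746 m/s = 26.34 mph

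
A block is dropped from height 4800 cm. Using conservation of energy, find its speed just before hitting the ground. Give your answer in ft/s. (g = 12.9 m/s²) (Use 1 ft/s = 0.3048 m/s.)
Convert to SI: h = 48.0 m
mgh = ½mv² ⇒ v = √(2gh) = √(2·12.9·48.0) = 35.1909 m/s = 115.5 ft/s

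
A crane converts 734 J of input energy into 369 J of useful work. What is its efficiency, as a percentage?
η = W_out/W_in = 369/734 = 50.27%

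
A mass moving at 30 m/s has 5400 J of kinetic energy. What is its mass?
m = 2·KE/v² = 2·5400/(30)² = 12.0 kg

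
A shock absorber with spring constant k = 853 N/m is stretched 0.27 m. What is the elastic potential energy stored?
PE = ½kx² = ½(853)(0.27)² = 31.09 J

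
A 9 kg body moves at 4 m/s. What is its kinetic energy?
KE = ½mv² = ½(9)(4)² = 72.0 J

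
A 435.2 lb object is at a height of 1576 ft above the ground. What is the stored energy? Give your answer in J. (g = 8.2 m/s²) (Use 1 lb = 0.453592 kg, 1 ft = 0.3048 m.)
Convert to SI: m = 197.403 kg, h = 480.365 m
PE = mgh = (197.403)(8.2)(480.365) = 777600 J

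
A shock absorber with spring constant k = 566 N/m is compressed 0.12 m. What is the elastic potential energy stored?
PE = ½kx² = ½(566)(0.12)² = 4.075 J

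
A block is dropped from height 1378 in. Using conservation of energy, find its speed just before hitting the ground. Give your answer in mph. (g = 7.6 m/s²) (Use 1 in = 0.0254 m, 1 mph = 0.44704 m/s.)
Convert to SI: h = 35.0012 m
mgh = ½mv² ⇒ v = √(2gh) = √(2·7.6·35.0012) = 23.0655 m/s = 51.6 mph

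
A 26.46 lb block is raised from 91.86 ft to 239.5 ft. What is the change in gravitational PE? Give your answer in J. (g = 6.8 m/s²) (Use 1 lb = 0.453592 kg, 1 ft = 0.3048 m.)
Convert to SI: m = 12.002 kg, Δh = 45.0007 m
ΔPE = mgΔh = (12.002)(6.8)(45.0007) = 3673 J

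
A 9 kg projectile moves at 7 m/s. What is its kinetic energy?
KE = ½mv² = ½(9)(7)² = 220.5 J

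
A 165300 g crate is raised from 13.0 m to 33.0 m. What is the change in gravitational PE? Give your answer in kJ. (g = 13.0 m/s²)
Convert to SI: m = 165.3 kg, Δh = 20.0 m
ΔPE = mgΔh = (165.3)(13.0)(20.0) = 42978.0 J = 42.98 kJ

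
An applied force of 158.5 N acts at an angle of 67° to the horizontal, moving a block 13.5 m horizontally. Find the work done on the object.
W = F·d·cosθ = (158.5)(13.5)cos(67°) = 836.1 J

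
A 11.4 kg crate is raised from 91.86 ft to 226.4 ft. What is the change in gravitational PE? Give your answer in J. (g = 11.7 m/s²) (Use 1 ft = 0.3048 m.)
Convert to SI: m = 11.4 kg, Δh = 41.0078 m
ΔPE = mgΔh = (11.4)(11.7)(41.0078) = 5470 J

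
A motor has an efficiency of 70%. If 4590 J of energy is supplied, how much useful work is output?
W_out = η·W_in = 0.7·4590 = 3213.0 J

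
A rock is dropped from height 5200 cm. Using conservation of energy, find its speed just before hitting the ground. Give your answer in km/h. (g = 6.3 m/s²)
Convert to SI: h = 52.0 m
mgh = ½mv² ⇒ v = √(2gh) = √(2·6.3·52.0) = 25.5969 m/s = 92.15 km/h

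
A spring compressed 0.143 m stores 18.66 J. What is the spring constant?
k = 2·PE/x² = 2·18.66/(0.143)² = 1825 N/m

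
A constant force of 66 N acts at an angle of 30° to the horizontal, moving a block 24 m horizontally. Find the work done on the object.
W = F·d·cosθ = (66)(24)cos(30°) = 1372 J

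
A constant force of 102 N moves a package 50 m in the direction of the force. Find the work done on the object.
W = F·d = (102)(50) = 5100 J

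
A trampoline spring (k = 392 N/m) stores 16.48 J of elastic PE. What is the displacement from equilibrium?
x = √(2·PE/k) = √(2·16.48/392) = 0.29 m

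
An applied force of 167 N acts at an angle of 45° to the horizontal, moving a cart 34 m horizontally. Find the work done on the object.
W = F·d·cosθ = (167)(34)cos(45°) = 4015 J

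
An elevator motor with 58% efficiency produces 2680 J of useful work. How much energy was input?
W_in = W_out/η = 2680/0.58 = 4621 J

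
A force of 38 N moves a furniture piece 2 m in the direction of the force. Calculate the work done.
W = F·d = (38)(2) = 76.0 J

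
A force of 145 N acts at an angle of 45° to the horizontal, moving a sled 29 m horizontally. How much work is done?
W = F·d·cosθ = (145)(29)cos(45°) = 2973 J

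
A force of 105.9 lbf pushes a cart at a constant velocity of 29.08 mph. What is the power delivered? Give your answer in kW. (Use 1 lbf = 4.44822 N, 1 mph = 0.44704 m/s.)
Convert to SI: F = 471.066 N, v = 12.9999 m/s
P = Fv = (471.066)(12.9999) = 6123.83 W = 6.124 kW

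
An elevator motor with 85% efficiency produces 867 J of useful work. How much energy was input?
W_in = W_out/η = 867/0.85 = 1020 J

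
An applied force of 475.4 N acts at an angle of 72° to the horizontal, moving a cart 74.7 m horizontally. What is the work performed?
W = F·d·cosθ = (475.4)(74.7)cos(72°) = 10970 J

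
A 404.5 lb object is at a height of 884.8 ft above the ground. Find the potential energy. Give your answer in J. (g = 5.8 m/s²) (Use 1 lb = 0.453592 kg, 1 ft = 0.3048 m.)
Convert to SI: m = 183.478 kg, h = 269.687 m
PE = mgh = (183.478)(5.8)(269.687) = 287000 J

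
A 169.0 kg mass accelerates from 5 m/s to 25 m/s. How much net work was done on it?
W = ΔKE = ½m(v₂² − v₁²) = ½(169.0)(25² − 5²) = 50700.0 J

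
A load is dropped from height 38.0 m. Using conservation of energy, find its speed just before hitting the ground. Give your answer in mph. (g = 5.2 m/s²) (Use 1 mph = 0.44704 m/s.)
mgh = ½mv² ⇒ v = √(2gh) = √(2·5.2·38.0) = 19.8796 m/s = 44.47 mph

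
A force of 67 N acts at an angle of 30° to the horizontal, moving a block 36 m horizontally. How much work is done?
W = F·d·cosθ = (67)(36)cos(30°) = 2089 J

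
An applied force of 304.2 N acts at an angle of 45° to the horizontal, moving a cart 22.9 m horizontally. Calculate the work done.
W = F·d·cosθ = (304.2)(22.9)cos(45°) = 4926 J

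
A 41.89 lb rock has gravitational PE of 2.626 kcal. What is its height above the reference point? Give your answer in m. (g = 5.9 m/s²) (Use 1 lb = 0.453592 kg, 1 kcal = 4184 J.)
Convert to SI: m = 19.001 kg, PE = 10987.2 J
h = PE/(mg) = 10987.2/(19.001·5.9) = 98.01 m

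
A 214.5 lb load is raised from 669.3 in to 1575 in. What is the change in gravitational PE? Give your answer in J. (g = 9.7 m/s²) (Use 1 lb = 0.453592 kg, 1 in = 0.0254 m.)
Convert to SI: m = 97.2955 kg, Δh = 23.0048 m
ΔPE = mgΔh = (97.2955)(9.7)(23.0048) = 21710 J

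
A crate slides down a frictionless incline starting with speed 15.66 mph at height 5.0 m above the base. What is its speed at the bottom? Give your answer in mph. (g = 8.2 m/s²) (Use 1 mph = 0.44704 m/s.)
Convert to SI: v₀ = 7.00065 m/s, h = 5.0 m
½mv₀² + mgh = ½mv² ⇒ v = √(v₀² + 2gh) = √(7.00065² + 2·8.2·5.0) = 11.4459 m/s = 25.6 mph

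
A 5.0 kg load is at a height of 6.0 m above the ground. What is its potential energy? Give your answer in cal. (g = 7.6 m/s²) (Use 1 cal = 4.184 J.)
PE = mgh = (5.0)(7.6)(6.0) = 228.0 J = 54.49 cal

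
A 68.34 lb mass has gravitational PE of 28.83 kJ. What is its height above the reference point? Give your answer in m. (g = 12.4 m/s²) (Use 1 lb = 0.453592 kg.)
Convert to SI: m = 30.9985 kg, PE = 28830.0 J
h = PE/(mg) = 28830.0/(30.9985·12.4) = 75.0 m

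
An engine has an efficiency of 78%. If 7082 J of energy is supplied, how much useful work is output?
W_out = η·W_in = 0.78·7082 = 5523.96 J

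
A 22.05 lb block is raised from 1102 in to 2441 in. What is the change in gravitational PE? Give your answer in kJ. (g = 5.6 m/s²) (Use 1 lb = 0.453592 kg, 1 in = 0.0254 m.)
Convert to SI: m = 10.0017 kg, Δh = 34.0106 m
ΔPE = mgΔh = (10.0017)(5.6)(34.0106) = 1904.92 J = 1.905 kJ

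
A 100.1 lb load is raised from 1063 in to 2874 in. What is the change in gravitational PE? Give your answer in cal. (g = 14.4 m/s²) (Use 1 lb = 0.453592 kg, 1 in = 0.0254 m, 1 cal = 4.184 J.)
Convert to SI: m = 45.4046 kg, Δh = 45.9994 m
ΔPE = mgΔh = (45.4046)(14.4)(45.9994) = 30075.6 J = 7188 cal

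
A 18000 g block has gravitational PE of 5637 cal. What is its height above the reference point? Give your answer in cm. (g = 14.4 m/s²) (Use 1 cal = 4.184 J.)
Convert to SI: m = 18.0 kg, PE = 23585.2 J
h = PE/(mg) = 23585.2/(18.0·14.4) = 90.9923 m = 9099 cm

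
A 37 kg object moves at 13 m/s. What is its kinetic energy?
KE = ½mv² = ½(37)(13)² = 3126.5 J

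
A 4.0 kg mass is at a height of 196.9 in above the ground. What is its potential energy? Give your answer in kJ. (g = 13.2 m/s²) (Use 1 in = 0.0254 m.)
Convert to SI: m = 4.0 kg, h = 5.00126 m
PE = mgh = (4.0)(13.2)(5.00126) = 264.067 J = 0.2641 kJ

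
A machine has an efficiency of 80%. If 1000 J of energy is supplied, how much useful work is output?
W_out = η·W_in = 0.8·1000 = 800.0 J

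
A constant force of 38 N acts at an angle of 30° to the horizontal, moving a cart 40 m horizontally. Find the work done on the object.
W = F·d·cosθ = (38)(40)cos(30°) = 1316 J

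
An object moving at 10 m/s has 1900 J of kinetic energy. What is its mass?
m = 2·KE/v² = 2·1900/(10)² = 38.0 kg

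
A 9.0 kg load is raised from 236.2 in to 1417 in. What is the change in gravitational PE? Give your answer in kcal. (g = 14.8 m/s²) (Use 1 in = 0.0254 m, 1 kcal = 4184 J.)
Convert to SI: m = 9.0 kg, Δh = 29.9923 m
ΔPE = mgΔh = (9.0)(14.8)(29.9923) = 3994.98 J = 0.9548 kcal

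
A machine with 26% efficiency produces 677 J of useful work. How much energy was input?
W_in = W_out/η = 677/0.26 = 2604 J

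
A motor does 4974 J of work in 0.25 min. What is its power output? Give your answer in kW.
Convert to SI: W = 4974.0 J, t = 15.0 s
P = W/t = 4974.0/15.0 = 331.6 W = 0.3316 kW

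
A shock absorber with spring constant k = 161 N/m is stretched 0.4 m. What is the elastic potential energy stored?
PE = ½kx² = ½(161)(0.4)² = 12.88 J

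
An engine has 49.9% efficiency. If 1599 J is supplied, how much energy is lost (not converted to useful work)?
W_lost = W_in(1 − η) = 1599·(1 − 0.499) = 801.1 J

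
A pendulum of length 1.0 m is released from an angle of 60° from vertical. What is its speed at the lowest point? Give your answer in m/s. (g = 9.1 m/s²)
h = L(1 − cosθ) = 1.0(1 − cos60°) = 0.5 m
v = √(2gh) = √(2·9.1·0.5) = 3.017 m/s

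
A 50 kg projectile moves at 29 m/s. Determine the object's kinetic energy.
KE = ½mv² = ½(50)(29)² = 21025.0 J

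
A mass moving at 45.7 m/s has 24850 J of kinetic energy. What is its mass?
m = 2·KE/v² = 2·24850/(45.7)² = 23.8 kg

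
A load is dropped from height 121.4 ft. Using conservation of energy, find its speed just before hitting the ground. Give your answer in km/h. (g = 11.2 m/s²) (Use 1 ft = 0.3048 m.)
Convert to SI: h = 37.0027 m
mgh = ½mv² ⇒ v = √(2gh) = √(2·11.2·37.0027) = 28.7899 m/s = 103.6 km/h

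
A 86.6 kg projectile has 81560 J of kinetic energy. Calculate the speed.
v = √(2·KE/m) = √(2·81560/86.6) = 43.4 m/s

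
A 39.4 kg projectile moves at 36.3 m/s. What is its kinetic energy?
KE = ½mv² = ½(39.4)(36.3)² = 25960 J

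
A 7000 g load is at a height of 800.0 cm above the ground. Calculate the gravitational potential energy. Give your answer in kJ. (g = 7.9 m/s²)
Convert to SI: m = 7.0 kg, h = 8.0 m
PE = mgh = (7.0)(7.9)(8.0) = 442.4 J = 0.4424 kJ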